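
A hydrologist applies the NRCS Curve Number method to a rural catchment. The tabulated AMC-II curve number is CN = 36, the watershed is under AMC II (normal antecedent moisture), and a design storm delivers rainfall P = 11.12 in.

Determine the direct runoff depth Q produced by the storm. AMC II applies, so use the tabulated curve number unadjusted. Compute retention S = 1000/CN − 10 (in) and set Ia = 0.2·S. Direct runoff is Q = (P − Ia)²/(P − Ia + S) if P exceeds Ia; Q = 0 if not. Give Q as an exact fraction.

Average conditions: CN = 36 (no AMC adjustment).
S = 1000/36 − 10 = 160/9 in ≈ 17.778 in
Ia = 0.2S: 0.2·17.778 = 3.556 in (exactly 32/9)
Excess rainfall: 11.120 − 3.556 = 7.564 in; P > Ia so Q > 0
Q = (1702/225)²/((1702/225) + 160/9) = (2896804/50625)/(5702/225) = 1448402/641475 in ≈ 2.258 in

Q = 1448402/641475 in ≈ 2.258 in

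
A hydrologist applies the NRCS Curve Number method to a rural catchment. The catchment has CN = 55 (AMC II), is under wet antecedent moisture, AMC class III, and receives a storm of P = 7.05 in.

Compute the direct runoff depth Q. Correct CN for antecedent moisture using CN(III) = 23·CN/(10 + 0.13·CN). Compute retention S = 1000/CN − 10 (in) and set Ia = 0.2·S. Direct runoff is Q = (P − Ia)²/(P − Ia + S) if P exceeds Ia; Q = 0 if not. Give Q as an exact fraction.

Wet (AMC III): CN(III) = 23·55/(10 + 0.13·55) = 1265/(343/20) = 25300/343 ≈ 73.761
S = 1000/(25300/343) − 10 = 900/253 in ≈ 3.557 in
Ia = 0.2·(900/253) = 180/253 in ≈ 0.711 in
Excess rainfall: 7.050 − 0.711 = 6.339 in; P > Ia so Q > 0
Q = (32073/5060)²/((32073/5060) + 900/253) = (1028677329/25603600)/(50073/5060) = 342892443/84456460 in ≈ 4.060 in

Q = 342892443/84456460 in ≈ 4.060 in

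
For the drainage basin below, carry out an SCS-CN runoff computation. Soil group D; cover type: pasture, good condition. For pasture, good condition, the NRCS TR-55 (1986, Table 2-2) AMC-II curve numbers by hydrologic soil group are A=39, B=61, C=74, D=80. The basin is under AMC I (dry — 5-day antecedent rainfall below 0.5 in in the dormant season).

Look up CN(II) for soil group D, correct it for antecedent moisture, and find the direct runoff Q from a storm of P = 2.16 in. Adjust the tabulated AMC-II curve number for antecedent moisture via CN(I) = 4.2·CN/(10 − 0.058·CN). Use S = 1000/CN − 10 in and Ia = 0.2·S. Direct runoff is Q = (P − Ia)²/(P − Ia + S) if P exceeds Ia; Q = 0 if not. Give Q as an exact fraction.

Q = 259081/1907850 in ≈ 0.136 in

NRCS table: pasture, good condition, soil group D → CN(II) = 80
Adjust CN=80 to AMC I: 4.2·80/(10 − 0.058·80) → 336 ÷ (134/25) = 4200/67 ≈ 62.687
Max retention: S = 1000/(4200/67) − 10 = 125/21 in (≈ 5.952 in)
Initial abstraction Ia = S/5 = (125/21)/5 = 25/21 ≈ 1.190 in
P − Ia = 2.160 − 1.190 = 509/525 ≈ 0.970 in (> 0, runoff occurs)
Q: (509/525)² ÷ (3634/525) = 259081/1907850 in (≈ 0.136 in)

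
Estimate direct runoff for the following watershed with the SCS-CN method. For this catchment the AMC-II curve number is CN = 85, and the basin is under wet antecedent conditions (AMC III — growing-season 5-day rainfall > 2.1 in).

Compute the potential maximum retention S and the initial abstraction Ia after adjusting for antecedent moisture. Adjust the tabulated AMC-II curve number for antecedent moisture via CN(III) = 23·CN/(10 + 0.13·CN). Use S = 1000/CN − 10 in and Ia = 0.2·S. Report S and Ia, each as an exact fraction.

CN(III) from CN(II)=85: (23·85)/(10 + 0.13·85) = 39100/421 ≈ 92.874
Max retention: S = 1000/(39100/421) − 10 = 300/391 in (≈ 0.767 in)
Ia = 0.2·(300/391) = 60/391 in ≈ 0.153 in

S = 300/391 in ≈ 0.767 in; Ia = 60/391 in ≈ 0.153 in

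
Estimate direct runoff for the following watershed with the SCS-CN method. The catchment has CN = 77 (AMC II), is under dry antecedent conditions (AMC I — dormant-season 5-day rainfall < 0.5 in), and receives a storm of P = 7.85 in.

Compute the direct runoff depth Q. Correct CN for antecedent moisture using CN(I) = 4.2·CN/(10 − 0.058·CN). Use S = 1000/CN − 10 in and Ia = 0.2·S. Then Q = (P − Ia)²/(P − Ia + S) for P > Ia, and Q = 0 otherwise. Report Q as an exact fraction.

Q = 43209521161/14160683460 in ≈ 3.051 in

Adjust CN=77 to AMC I: 4.2·77/(10 − 0.058·77) → (1617/5) ÷ (2767/500) = 161700/2767 ≈ 58.439
Max retention: S = 1000/(161700/2767) − 10 = 11500/1617 in (≈ 7.112 in)
Initial abstraction Ia = S/5 = (11500/1617)/5 = 2300/1617 ≈ 1.422 in
P − Ia = 7.850 − 1.422 = 207869/32340 ≈ 6.428 in (> 0, runoff occurs)
Q: (207869/32340)² ÷ (437869/32340) = 43209521161/14160683460 in (≈ 3.051 in)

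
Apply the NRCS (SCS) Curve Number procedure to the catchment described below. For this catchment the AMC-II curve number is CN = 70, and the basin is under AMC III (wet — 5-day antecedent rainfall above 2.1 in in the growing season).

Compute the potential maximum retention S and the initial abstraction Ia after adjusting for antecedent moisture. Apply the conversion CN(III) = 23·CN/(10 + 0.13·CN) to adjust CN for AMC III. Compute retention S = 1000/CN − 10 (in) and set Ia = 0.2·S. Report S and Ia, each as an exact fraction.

Wet (AMC III): CN(III) = 23·70/(10 + 0.13·70) = 1610/(191/10) = 16100/191 ≈ 84.293
Max retention: S = 1000/(16100/191) − 10 = 300/161 in (≈ 1.863 in)
Ia = 0.2·(300/161) = 60/161 in ≈ 0.373 in

S = 300/161 in ≈ 1.863 in; Ia = 60/161 in ≈ 0.373 in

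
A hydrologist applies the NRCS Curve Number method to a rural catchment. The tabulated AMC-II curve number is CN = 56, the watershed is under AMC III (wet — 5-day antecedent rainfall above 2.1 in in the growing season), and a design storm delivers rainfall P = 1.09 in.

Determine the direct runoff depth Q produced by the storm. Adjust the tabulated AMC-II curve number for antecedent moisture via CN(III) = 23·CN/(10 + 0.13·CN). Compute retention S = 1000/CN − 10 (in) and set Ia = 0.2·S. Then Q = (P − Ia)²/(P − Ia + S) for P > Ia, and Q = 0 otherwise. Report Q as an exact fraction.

CN(III) from CN(II)=56: (23·56)/(10 + 0.13·56) = 4025/54 ≈ 74.537
S = 1000/(4025/54) − 10 = 550/161 in ≈ 3.416 in
Ia = 0.2S: 0.2·3.416 = 0.683 in (exactly 110/161)
P − Ia = 1.090 − 0.683 = 6549/16100 ≈ 0.407 in (> 0, runoff occurs)
Runoff Q = (P−Ia)²/(P−Ia+S) = (0.407)²/(0.407+3.416) = 42889401/990938900 ≈ 0.043 in

Q = 42889401/990938900 in ≈ 0.043 in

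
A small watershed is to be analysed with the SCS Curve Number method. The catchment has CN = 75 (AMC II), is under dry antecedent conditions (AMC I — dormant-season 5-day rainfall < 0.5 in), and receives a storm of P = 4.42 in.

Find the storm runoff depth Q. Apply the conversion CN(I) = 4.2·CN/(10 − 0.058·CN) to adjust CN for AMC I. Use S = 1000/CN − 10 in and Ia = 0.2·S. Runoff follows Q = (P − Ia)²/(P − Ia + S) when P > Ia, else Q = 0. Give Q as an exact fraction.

CN(I) from CN(II)=75: (4.2·75)/(10 − 0.058·75) = 6300/113 ≈ 55.752
Max retention: S = 1000/(6300/113) − 10 = 500/63 in (≈ 7.937 in)
Ia = 0.2·(500/63) = 100/63 in ≈ 1.587 in
Excess rainfall: 4.420 − 1.587 = 2.833 in; P > Ia so Q > 0
Q = (8923/3150)²/((8923/3150) + 500/63) = (79619929/9922500)/(33923/3150) = 79619929/106857450 in ≈ 0.745 in

Q = 79619929/106857450 in ≈ 0.745 in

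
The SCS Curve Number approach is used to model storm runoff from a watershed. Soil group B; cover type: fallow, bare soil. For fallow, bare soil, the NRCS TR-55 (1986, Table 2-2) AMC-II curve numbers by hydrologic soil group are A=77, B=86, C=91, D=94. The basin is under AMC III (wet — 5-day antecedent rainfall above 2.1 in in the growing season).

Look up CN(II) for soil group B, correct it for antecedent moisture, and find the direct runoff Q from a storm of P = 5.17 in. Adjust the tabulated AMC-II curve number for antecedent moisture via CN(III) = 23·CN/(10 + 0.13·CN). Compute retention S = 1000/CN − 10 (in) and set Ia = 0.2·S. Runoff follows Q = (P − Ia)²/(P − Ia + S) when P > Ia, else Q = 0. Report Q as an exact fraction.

Q = 247320219969/56107255700 in ≈ 4.408 in

NRCS table: fallow, bare soil, soil group B → CN(II) = 86
CN(III) from CN(II)=86: (23·86)/(10 + 0.13·86) = 98900/1059 ≈ 93.390
Max retention: S = 1000/(98900/1059) − 10 = 700/989 in (≈ 0.708 in)
Ia = 0.2S: 0.2·0.708 = 0.142 in (exactly 140/989)
Excess rainfall: 5.170 − 0.142 = 5.028 in; P > Ia so Q > 0
Runoff Q = (P−Ia)²/(P−Ia+S) = (5.028)²/(5.028+0.708) = 247320219969/56107255700 ≈ 4.408 in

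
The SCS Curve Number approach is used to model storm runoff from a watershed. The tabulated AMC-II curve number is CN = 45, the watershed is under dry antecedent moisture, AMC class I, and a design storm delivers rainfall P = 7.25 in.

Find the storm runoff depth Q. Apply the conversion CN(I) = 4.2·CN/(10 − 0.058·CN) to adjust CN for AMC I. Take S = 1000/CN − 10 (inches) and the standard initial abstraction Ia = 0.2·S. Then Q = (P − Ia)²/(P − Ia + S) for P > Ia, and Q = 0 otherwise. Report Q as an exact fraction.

Dry (AMC I): CN(I) = 4.2·45/(10 − 0.058·45) = 189/(739/100) = 18900/739 ≈ 25.575
Retention S: 1000/CN − 10 with CN=25.575 → S = 5500/189 ≈ 29.101 in
Ia = 0.2·(5500/189) = 1100/189 in ≈ 5.820 in
Since P=7.250 > Ia=5.820: effective rainfall P−Ia = 1081/756 in
Q: (1081/756)² ÷ (23081/756) = 1168561/17449236 in (≈ 0.067 in)

Q = 1168561/17449236 in ≈ 0.067 in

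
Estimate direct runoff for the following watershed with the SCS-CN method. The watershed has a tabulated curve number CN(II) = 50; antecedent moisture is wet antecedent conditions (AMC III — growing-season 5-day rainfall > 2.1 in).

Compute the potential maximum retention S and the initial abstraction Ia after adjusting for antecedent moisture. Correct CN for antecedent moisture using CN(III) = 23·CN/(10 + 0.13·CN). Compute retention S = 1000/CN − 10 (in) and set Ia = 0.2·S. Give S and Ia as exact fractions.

Adjust CN=50 to AMC III: 23·50/(10 + 0.13·50) → 1150 ÷ (33/2) = 2300/33 ≈ 69.697
Retention S: 1000/CN − 10 with CN=69.697 → S = 100/23 ≈ 4.348 in
Ia = 0.2·(100/23) = 20/23 in ≈ 0.870 in

S = 100/23 in ≈ 4.348 in; Ia = 20/23 in ≈ 0.870 in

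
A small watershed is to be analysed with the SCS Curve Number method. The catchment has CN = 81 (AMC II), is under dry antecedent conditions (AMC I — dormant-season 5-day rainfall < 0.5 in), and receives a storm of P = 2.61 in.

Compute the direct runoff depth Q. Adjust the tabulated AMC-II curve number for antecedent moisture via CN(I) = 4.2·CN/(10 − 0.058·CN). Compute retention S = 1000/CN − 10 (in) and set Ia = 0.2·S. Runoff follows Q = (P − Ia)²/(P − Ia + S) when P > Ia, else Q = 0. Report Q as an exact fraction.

Dry (AMC I): CN(I) = 4.2·81/(10 − 0.058·81) = (1701/5)/(2651/500) = 170100/2651 ≈ 64.164
Max retention: S = 1000/(170100/2651) − 10 = 9500/1701 in (≈ 5.585 in)
Ia = 0.2S: 0.2·5.585 = 1.117 in (exactly 1900/1701)
Excess rainfall: 2.610 − 1.117 = 1.493 in; P > Ia so Q > 0
Runoff Q = (P−Ia)²/(P−Ia+S) = (1.493)²/(1.493+5.585) = 64496189521/204793766100 ≈ 0.315 in

Q = 64496189521/204793766100 in ≈ 0.315 in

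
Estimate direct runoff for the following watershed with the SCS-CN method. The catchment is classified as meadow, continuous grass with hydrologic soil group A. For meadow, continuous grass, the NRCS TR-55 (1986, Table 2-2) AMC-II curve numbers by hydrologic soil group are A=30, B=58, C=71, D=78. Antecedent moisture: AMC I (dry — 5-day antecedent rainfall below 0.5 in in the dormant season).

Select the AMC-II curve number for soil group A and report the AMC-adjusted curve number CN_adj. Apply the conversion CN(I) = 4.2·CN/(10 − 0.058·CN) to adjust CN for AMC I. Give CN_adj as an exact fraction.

CN_adj = 900/59 ≈ 15.254

NRCS table: meadow, continuous grass, soil group A → CN(II) = 30
CN(I) from CN(II)=30: (4.2·30)/(10 − 0.058·30) = 900/59 ≈ 15.254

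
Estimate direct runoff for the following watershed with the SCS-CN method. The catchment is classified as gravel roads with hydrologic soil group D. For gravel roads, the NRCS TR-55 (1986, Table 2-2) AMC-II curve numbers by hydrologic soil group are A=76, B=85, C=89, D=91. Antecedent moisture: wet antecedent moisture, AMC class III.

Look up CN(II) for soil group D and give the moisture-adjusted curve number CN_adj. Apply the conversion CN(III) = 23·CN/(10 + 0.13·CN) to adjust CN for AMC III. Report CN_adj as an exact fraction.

CN_adj = 209300/2183 ≈ 95.877

NRCS table: gravel roads, soil group D → CN(II) = 91
Adjust CN=91 to AMC III: 23·91/(10 + 0.13·91) → 2093 ÷ (2183/100) = 209300/2183 ≈ 95.877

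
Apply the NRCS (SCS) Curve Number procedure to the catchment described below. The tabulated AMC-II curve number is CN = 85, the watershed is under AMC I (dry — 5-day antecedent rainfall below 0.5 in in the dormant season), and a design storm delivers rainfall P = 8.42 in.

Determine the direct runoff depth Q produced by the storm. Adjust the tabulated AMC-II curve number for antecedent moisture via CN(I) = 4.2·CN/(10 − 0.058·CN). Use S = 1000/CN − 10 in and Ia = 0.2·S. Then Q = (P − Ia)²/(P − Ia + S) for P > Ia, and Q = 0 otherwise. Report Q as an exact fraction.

Dry (AMC I): CN(I) = 4.2·85/(10 − 0.058·85) = 357/(507/100) = 11900/169 ≈ 70.414
Retention S: 1000/CN − 10 with CN=70.414 → S = 500/119 ≈ 4.202 in
Ia = 0.2·(500/119) = 100/119 in ≈ 0.840 in
Since P=8.420 > Ia=0.840: effective rainfall P−Ia = 45099/5950 in
Runoff Q = (P−Ia)²/(P−Ia+S) = (7.580)²/(7.580+4.202) = 2033919801/417089050 ≈ 4.876 in

Q = 2033919801/417089050 in ≈ 4.876 in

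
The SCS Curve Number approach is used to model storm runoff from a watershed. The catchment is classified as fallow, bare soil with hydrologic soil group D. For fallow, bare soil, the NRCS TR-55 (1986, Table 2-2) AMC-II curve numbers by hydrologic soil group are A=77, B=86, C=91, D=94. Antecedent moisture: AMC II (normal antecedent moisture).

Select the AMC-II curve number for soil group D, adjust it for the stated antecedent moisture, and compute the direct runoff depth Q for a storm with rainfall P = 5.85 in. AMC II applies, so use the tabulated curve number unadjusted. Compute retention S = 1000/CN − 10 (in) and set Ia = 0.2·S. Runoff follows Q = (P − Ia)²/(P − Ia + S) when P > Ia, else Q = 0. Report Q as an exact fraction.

Q = 9644547/1873420 in ≈ 5.148 in

NRCS table: fallow, bare soil, soil group D → CN(II) = 94
Average conditions: CN = 94 (no AMC adjustment).
Retention S: 1000/CN − 10 with CN=94.000 → S = 30/47 ≈ 0.638 in
Ia = 0.2S: 0.2·0.638 = 0.128 in (exactly 6/47)
Since P=5.850 > Ia=0.128: effective rainfall P−Ia = 5379/940 in
Q = (5379/940)²/((5379/940) + 30/47) = (28933641/883600)/(5979/940) = 9644547/1873420 in ≈ 5.148 in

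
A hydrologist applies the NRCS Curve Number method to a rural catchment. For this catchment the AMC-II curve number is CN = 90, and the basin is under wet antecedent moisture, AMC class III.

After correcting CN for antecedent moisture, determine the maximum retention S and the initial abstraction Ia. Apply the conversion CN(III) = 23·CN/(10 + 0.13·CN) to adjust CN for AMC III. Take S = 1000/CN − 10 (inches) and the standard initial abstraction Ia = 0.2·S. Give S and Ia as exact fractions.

S = 100/207 in ≈ 0.483 in; Ia = 20/207 in ≈ 0.097 in

Adjust CN=90 to AMC III: 23·90/(10 + 0.13·90) → 2070 ÷ (217/10) = 20700/217 ≈ 95.392
Retention S: 1000/CN − 10 with CN=95.392 → S = 100/207 ≈ 0.483 in
Ia = 0.2·(100/207) = 20/207 in ≈ 0.097 in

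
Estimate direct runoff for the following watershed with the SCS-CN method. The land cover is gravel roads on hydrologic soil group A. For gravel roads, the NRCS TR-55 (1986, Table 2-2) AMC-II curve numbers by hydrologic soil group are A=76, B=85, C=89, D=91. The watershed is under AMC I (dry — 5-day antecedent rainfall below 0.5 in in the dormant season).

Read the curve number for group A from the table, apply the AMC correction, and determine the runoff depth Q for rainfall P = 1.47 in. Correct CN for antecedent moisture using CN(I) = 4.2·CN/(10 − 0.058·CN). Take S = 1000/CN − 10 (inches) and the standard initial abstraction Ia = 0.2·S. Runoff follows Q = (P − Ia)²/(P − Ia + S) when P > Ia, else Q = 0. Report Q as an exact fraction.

Q = 0 in ≈ 0.000 in

NRCS table: gravel roads, soil group A → CN(II) = 76
Dry (AMC I): CN(I) = 4.2·76/(10 − 0.058·76) = (1596/5)/(699/125) = 13300/233 ≈ 57.082
Max retention: S = 1000/(13300/233) − 10 = 1000/133 in (≈ 7.519 in)
Ia = 0.2·(1000/133) = 200/133 in ≈ 1.504 in
P = 1.470 ≤ Ia = 1.504 in: entire storm abstracted, Q = 0.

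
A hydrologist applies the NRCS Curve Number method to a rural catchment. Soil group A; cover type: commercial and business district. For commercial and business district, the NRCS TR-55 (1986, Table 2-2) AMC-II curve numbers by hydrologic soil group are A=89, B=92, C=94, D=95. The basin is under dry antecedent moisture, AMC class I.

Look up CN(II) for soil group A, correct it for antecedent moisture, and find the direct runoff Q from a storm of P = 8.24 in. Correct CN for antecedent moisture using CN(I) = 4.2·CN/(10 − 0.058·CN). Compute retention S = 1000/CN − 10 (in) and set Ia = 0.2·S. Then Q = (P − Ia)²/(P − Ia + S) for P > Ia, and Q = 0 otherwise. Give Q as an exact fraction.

NRCS table: commercial and business district, soil group A → CN(II) = 89
Dry (AMC I): CN(I) = 4.2·89/(10 − 0.058·89) = (1869/5)/(2419/500) = 186900/2419 ≈ 77.263
Max retention: S = 1000/(186900/2419) − 10 = 5500/1869 in (≈ 2.943 in)
Initial abstraction Ia = S/5 = (5500/1869)/5 = 1100/1869 ≈ 0.589 in
P − Ia = 8.240 − 0.589 = 357514/46725 ≈ 7.651 in (> 0, runoff occurs)
Q: (357514/46725)² ÷ (495014/46725) = 63908130098/11564764575 in (≈ 5.526 in)

Q = 63908130098/11564764575 in ≈ 5.526 in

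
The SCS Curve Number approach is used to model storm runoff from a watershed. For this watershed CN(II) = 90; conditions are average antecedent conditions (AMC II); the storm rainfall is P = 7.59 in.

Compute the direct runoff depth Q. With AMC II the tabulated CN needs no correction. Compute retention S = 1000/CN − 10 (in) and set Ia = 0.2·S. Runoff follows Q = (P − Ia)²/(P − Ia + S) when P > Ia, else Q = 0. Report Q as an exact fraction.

Q = 43970161/6867900 in ≈ 6.402 in

Average conditions: CN = 90 (no AMC adjustment).
S = 1000/90 − 10 = 10/9 in ≈ 1.111 in
Ia = 0.2·(10/9) = 2/9 in ≈ 0.222 in
Since P=7.590 > Ia=0.222: effective rainfall P−Ia = 6631/900 in
Q = (6631/900)²/((6631/900) + 10/9) = (43970161/810000)/(7631/900) = 43970161/6867900 in ≈ 6.402 in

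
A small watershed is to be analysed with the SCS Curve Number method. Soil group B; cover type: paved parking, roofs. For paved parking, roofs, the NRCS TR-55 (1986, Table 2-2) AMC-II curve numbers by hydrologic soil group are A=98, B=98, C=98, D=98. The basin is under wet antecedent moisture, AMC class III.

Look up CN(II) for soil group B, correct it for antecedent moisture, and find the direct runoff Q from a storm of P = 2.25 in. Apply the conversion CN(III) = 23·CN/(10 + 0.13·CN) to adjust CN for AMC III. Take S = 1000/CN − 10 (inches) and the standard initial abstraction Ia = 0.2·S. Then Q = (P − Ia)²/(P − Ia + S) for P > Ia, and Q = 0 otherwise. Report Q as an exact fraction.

Q = 101263969/47167204 in ≈ 2.147 in

NRCS table: paved parking, roofs, soil group B → CN(II) = 98
CN(III) from CN(II)=98: (23·98)/(10 + 0.13·98) = 112700/1137 ≈ 99.120
Max retention: S = 1000/(112700/1137) − 10 = 100/1127 in (≈ 0.089 in)
Ia = 0.2·(100/1127) = 20/1127 in ≈ 0.018 in
Since P=2.250 > Ia=0.018: effective rainfall P−Ia = 10063/4508 in
Q = (10063/4508)²/((10063/4508) + 100/1127) = (101263969/20322064)/(10463/4508) = 101263969/47167204 in ≈ 2.147 in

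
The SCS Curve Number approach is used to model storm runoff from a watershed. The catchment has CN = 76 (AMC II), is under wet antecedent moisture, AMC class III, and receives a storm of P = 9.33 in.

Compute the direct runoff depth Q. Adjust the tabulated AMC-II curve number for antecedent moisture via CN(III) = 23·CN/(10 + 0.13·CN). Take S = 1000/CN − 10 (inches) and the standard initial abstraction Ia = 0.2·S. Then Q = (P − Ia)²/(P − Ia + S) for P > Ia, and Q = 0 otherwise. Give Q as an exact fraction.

CN(III) from CN(II)=76: (23·76)/(10 + 0.13·76) = 43700/497 ≈ 87.928
Max retention: S = 1000/(43700/497) − 10 = 600/437 in (≈ 1.373 in)
Ia = 0.2·(600/437) = 120/437 in ≈ 0.275 in
Since P=9.330 > Ia=0.275: effective rainfall P−Ia = 395721/43700 in
Runoff Q = (P−Ia)²/(P−Ia+S) = (9.055)²/(9.055+1.373) = 52198369947/6638335900 ≈ 7.863 in

Q = 52198369947/6638335900 in ≈ 7.863 in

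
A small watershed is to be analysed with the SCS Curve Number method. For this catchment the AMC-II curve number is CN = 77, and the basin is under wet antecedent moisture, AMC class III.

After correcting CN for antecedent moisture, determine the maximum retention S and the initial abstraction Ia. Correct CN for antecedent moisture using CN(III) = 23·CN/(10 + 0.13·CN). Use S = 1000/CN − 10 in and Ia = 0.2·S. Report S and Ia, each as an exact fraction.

S = 100/77 in ≈ 1.299 in; Ia = 20/77 in ≈ 0.260 in

Wet (AMC III): CN(III) = 23·77/(10 + 0.13·77) = 1771/(2001/100) = 7700/87 ≈ 88.506
Retention S: 1000/CN − 10 with CN=88.506 → S = 100/77 ≈ 1.299 in
Initial abstraction Ia = S/5 = (100/77)/5 = 20/77 ≈ 0.260 in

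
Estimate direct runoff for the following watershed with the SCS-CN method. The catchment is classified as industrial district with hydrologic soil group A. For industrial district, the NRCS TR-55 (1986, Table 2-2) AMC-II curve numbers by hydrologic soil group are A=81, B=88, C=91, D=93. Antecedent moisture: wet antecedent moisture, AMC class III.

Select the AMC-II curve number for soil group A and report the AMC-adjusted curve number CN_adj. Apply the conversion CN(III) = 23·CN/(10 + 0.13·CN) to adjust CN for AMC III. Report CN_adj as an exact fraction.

CN_adj = 186300/2053 ≈ 90.745

NRCS table: industrial district, soil group A → CN(II) = 81
Wet (AMC III): CN(III) = 23·81/(10 + 0.13·81) = 1863/(2053/100) = 186300/2053 ≈ 90.745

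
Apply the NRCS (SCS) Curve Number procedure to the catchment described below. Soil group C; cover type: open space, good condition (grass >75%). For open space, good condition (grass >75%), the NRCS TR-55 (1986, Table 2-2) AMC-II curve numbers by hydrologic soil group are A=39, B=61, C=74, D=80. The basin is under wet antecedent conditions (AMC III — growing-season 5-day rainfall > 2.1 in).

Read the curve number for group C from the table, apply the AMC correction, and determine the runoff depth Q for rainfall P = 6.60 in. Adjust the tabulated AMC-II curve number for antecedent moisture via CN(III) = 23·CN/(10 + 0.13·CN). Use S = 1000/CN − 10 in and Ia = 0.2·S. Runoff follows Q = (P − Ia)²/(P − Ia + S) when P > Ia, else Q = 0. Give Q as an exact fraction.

NRCS table: open space, good condition (grass >75%), soil group C → CN(II) = 74
Wet (AMC III): CN(III) = 23·74/(10 + 0.13·74) = 1702/(981/50) = 85100/981 ≈ 86.748
S = 1000/(85100/981) − 10 = 1300/851 in ≈ 1.528 in
Initial abstraction Ia = S/5 = (1300/851)/5 = 260/851 ≈ 0.306 in
Since P=6.600 > Ia=0.306: effective rainfall P−Ia = 26783/4255 in
Runoff Q = (P−Ia)²/(P−Ia+S) = (6.294)²/(6.294+1.528) = 717329089/141619165 ≈ 5.065 in

Q = 717329089/141619165 in ≈ 5.065 in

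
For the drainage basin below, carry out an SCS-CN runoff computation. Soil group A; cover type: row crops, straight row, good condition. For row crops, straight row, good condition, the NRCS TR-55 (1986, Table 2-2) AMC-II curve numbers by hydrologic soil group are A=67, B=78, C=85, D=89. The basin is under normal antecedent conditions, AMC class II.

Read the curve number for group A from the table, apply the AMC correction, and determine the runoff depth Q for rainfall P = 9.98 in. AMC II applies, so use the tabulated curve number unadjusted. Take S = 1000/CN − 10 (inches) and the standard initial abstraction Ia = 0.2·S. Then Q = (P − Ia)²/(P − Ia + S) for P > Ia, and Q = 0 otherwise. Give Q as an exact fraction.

NRCS table: row crops, straight row, good condition, soil group A → CN(II) = 67
CN(II) = 67; AMC II needs no correction.
Max retention: S = 1000/67 − 10 = 330/67 in (≈ 4.925 in)
Ia = 0.2·(330/67) = 66/67 in ≈ 0.985 in
Since P=9.980 > Ia=0.985: effective rainfall P−Ia = 30133/3350 in
Runoff Q = (P−Ia)²/(P−Ia+S) = (8.995)²/(8.995+4.925) = 907997689/156220550 ≈ 5.812 in

Q = 907997689/156220550 in ≈ 5.812 in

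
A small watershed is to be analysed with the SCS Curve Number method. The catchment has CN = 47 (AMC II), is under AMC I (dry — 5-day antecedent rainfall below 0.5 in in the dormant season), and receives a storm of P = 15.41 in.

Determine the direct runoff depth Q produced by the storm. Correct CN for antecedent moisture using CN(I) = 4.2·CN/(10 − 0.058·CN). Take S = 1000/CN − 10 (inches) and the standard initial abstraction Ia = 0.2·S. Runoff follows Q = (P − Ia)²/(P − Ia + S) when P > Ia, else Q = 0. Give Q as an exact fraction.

Q = 982015595089/359363442900 in ≈ 2.733 in

CN(I) from CN(II)=47: (4.2·47)/(10 − 0.058·47) = 98700/3637 ≈ 27.138
Max retention: S = 1000/(98700/3637) − 10 = 26500/987 in (≈ 26.849 in)
Ia = 0.2·(26500/987) = 5300/987 in ≈ 5.370 in
Excess rainfall: 15.410 − 5.370 = 10.040 in; P > Ia so Q > 0
Runoff Q = (P−Ia)²/(P−Ia+S) = (10.040)²/(10.040+26.849) = 982015595089/359363442900 ≈ 2.733 in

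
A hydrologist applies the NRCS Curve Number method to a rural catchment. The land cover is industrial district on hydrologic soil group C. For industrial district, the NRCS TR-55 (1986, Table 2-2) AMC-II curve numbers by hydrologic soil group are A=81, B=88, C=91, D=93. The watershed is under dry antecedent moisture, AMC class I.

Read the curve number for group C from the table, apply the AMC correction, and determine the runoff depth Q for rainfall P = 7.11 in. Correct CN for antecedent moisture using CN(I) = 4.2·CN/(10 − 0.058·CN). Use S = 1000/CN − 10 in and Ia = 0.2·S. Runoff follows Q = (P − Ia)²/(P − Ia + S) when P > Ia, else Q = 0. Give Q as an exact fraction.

Q = 59616776883/12164725300 in ≈ 4.901 in

NRCS table: industrial district, soil group C → CN(II) = 91
Dry (AMC I): CN(I) = 4.2·91/(10 − 0.058·91) = (1911/5)/(2361/500) = 63700/787 ≈ 80.940
Retention S: 1000/CN − 10 with CN=80.940 → S = 1500/637 ≈ 2.355 in
Ia = 0.2·(1500/637) = 300/637 in ≈ 0.471 in
Since P=7.110 > Ia=0.471: effective rainfall P−Ia = 422907/63700 in
Q = (422907/63700)²/((422907/63700) + 1500/637) = (178850330649/4057690000)/(572907/63700) = 59616776883/12164725300 in ≈ 4.901 in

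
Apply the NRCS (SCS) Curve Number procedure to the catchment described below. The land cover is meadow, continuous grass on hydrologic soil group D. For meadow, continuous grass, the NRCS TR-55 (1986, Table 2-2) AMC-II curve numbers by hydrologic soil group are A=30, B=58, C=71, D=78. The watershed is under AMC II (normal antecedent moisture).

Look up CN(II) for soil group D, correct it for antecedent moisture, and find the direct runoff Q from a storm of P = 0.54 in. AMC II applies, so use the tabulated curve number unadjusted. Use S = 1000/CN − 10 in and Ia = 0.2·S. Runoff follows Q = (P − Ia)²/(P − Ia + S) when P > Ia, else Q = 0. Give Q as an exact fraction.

NRCS table: meadow, continuous grass, soil group D → CN(II) = 78
CN(II) = 78; AMC II needs no correction.
S = 1000/78 − 10 = 110/39 in ≈ 2.821 in
Initial abstraction Ia = S/5 = (110/39)/5 = 22/39 ≈ 0.564 in
P = 0.540 ≤ Ia = 0.564 in: entire storm abstracted, Q = 0.

Q = 0 in ≈ 0.000 in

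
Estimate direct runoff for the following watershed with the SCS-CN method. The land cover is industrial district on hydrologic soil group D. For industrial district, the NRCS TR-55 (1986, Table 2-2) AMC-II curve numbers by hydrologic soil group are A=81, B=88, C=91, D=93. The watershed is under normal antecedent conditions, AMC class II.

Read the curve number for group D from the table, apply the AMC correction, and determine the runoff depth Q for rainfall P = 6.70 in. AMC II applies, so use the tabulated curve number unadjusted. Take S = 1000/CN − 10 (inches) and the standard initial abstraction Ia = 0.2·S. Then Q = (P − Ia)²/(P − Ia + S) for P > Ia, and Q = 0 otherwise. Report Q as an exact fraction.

Q = 37100281/6315630 in ≈ 5.874 in

NRCS table: industrial district, soil group D → CN(II) = 93
Average conditions: CN = 93 (no AMC adjustment).
S = 1000/93 − 10 = 70/93 in ≈ 0.753 in
Ia = 0.2S: 0.2·0.753 = 0.151 in (exactly 14/93)
P − Ia = 6.700 − 0.151 = 6091/930 ≈ 6.549 in (> 0, runoff occurs)
Q = (6091/930)²/((6091/930) + 70/93) = (37100281/864900)/(6791/930) = 37100281/6315630 in ≈ 5.874 in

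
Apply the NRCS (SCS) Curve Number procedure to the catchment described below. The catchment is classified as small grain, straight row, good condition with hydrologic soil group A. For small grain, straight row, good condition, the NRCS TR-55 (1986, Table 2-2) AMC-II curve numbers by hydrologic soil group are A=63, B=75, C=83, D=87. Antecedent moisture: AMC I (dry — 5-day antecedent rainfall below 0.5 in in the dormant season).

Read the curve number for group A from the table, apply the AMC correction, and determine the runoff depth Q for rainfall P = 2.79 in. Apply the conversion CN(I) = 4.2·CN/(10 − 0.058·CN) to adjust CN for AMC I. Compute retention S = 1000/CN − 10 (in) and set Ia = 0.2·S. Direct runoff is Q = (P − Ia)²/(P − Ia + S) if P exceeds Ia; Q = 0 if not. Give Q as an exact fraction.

NRCS table: small grain, straight row, good condition, soil group A → CN(II) = 63
CN(I) from CN(II)=63: (4.2·63)/(10 − 0.058·63) = 132300/3173 ≈ 41.696
Retention S: 1000/CN − 10 with CN=41.696 → S = 18500/1323 ≈ 13.983 in
Initial abstraction Ia = S/5 = (18500/1323)/5 = 3700/1323 ≈ 2.797 in
P = 2.790 ≤ Ia = 2.797 in: entire storm abstracted, Q = 0.

Q = 0 in ≈ 0.000 in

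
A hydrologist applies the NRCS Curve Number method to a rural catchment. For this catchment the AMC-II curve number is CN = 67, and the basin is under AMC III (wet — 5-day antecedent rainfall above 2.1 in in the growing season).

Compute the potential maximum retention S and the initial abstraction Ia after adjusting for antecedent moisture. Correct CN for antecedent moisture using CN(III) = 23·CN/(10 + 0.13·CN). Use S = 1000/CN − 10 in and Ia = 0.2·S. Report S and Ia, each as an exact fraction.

S = 3300/1541 in ≈ 2.141 in; Ia = 660/1541 in ≈ 0.428 in

Wet (AMC III): CN(III) = 23·67/(10 + 0.13·67) = 1541/(1871/100) = 154100/1871 ≈ 82.362
S = 1000/(154100/1871) − 10 = 3300/1541 in ≈ 2.141 in
Ia = 0.2·(3300/1541) = 660/1541 in ≈ 0.428 in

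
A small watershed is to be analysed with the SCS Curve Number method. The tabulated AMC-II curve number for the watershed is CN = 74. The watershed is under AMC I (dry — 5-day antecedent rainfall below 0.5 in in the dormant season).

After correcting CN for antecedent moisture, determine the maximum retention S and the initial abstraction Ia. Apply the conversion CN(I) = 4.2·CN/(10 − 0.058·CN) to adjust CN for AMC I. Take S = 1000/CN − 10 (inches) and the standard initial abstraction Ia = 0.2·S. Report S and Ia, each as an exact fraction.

Adjust CN=74 to AMC I: 4.2·74/(10 − 0.058·74) → (1554/5) ÷ (1427/250) = 77700/1427 ≈ 54.450
Max retention: S = 1000/(77700/1427) − 10 = 6500/777 in (≈ 8.366 in)
Ia = 0.2·(6500/777) = 1300/777 in ≈ 1.673 in

S = 6500/777 in ≈ 8.366 in; Ia = 1300/777 in ≈ 1.673 in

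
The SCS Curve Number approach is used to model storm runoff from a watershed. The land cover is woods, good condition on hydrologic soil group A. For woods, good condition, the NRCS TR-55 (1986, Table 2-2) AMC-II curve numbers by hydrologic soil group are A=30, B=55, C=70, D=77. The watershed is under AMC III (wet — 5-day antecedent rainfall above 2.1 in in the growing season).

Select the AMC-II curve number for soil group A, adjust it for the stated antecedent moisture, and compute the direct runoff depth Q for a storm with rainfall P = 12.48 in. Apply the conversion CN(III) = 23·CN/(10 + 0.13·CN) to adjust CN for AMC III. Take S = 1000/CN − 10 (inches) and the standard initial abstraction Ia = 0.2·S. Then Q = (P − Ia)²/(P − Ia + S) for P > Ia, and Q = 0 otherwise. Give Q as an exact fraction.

NRCS table: woods, good condition, soil group A → CN(II) = 30
Adjust CN=30 to AMC III: 23·30/(10 + 0.13·30) → 690 ÷ (139/10) = 6900/139 ≈ 49.640
Retention S: 1000/CN − 10 with CN=49.640 → S = 700/69 ≈ 10.145 in
Ia = 0.2·(700/69) = 140/69 in ≈ 2.029 in
P − Ia = 12.480 − 2.029 = 18028/1725 ≈ 10.451 in (> 0, runoff occurs)
Q: (18028/1725)² ÷ (35528/1725) = 40626098/7660725 in (≈ 5.303 in)

Q = 40626098/7660725 in ≈ 5.303 in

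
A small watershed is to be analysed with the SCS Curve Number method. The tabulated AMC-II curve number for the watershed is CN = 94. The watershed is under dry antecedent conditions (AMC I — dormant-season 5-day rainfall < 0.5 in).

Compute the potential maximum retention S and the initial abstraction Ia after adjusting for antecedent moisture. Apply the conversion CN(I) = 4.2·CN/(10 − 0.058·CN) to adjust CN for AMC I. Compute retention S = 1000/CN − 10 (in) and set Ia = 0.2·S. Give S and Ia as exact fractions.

S = 500/329 in ≈ 1.520 in; Ia = 100/329 in ≈ 0.304 in

CN(I) from CN(II)=94: (4.2·94)/(10 − 0.058·94) = 32900/379 ≈ 86.807
Retention S: 1000/CN − 10 with CN=86.807 → S = 500/329 ≈ 1.520 in
Ia = 0.2S: 0.2·1.520 = 0.304 in (exactly 100/329)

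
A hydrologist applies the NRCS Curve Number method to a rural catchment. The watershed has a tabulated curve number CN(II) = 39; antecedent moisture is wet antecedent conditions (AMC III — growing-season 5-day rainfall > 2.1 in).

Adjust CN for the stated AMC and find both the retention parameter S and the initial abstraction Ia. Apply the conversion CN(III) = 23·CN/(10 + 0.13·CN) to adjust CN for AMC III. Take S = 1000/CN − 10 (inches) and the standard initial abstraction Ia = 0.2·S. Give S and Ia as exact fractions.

Wet (AMC III): CN(III) = 23·39/(10 + 0.13·39) = 897/(1507/100) = 89700/1507 ≈ 59.522
Max retention: S = 1000/(89700/1507) − 10 = 6100/897 in (≈ 6.800 in)
Ia = 0.2S: 0.2·6.800 = 1.360 in (exactly 1220/897)

S = 6100/897 in ≈ 6.800 in; Ia = 1220/897 in ≈ 1.360 in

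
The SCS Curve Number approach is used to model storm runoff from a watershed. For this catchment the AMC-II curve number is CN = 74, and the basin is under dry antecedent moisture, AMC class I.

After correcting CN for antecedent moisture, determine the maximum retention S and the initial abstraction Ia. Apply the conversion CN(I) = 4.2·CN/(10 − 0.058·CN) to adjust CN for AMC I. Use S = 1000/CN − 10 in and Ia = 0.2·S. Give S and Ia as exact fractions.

S = 6500/777 in ≈ 8.366 in; Ia = 1300/777 in ≈ 1.673 in

Adjust CN=74 to AMC I: 4.2·74/(10 − 0.058·74) → (1554/5) ÷ (1427/250) = 77700/1427 ≈ 54.450
Retention S: 1000/CN − 10 with CN=54.450 → S = 6500/777 ≈ 8.366 in
Ia = 0.2S: 0.2·8.366 = 1.673 in (exactly 1300/777)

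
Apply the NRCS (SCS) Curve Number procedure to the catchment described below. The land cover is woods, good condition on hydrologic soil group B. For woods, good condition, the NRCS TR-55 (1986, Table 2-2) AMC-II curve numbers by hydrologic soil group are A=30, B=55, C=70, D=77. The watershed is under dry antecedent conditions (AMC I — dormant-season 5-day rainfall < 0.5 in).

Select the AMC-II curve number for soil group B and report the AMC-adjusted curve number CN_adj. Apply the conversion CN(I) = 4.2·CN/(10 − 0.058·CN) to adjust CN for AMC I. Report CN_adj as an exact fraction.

NRCS table: woods, good condition, soil group B → CN(II) = 55
Dry (AMC I): CN(I) = 4.2·55/(10 − 0.058·55) = 231/(681/100) = 7700/227 ≈ 33.921

CN_adj = 7700/227 ≈ 33.921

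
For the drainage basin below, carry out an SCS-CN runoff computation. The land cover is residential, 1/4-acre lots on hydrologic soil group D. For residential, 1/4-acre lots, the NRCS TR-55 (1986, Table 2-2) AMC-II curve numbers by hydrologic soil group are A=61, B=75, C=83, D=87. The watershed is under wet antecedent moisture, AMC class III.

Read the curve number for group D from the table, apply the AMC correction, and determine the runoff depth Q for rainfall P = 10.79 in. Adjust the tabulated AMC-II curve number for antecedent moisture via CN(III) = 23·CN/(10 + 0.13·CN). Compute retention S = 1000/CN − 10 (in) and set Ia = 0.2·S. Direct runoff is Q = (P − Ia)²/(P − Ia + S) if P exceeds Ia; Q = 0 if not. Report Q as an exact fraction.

NRCS table: residential, 1/4-acre lots, soil group D → CN(II) = 87
CN(III) from CN(II)=87: (23·87)/(10 + 0.13·87) = 200100/2131 ≈ 93.900
S = 1000/(200100/2131) − 10 = 1300/2001 in ≈ 0.650 in
Initial abstraction Ia = S/5 = (1300/2001)/5 = 260/2001 ≈ 0.130 in
Excess rainfall: 10.790 − 0.130 = 10.660 in; P > Ia so Q > 0
Runoff Q = (P−Ia)²/(P−Ia+S) = (10.660)²/(10.660+0.650) = 26923230889/2679539100 ≈ 10.048 in

Q = 26923230889/2679539100 in ≈ 10.048 in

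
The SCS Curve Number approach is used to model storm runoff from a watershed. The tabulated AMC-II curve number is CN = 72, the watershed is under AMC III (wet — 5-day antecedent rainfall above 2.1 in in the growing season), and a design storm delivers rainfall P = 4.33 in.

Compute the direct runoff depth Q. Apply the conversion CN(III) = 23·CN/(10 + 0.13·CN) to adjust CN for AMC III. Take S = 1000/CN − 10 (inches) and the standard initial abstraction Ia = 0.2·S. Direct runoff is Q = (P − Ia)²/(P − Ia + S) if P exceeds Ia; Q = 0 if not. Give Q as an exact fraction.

Q = 6827882161/2434961700 in ≈ 2.804 in

Wet (AMC III): CN(III) = 23·72/(10 + 0.13·72) = 1656/(484/25) = 10350/121 ≈ 85.537
Max retention: S = 1000/(10350/121) − 10 = 350/207 in (≈ 1.691 in)
Ia = 0.2S: 0.2·1.691 = 0.338 in (exactly 70/207)
Since P=4.330 > Ia=0.338: effective rainfall P−Ia = 82631/20700 in
Q: (82631/20700)² ÷ (117631/20700) = 6827882161/2434961700 in (≈ 2.804 in)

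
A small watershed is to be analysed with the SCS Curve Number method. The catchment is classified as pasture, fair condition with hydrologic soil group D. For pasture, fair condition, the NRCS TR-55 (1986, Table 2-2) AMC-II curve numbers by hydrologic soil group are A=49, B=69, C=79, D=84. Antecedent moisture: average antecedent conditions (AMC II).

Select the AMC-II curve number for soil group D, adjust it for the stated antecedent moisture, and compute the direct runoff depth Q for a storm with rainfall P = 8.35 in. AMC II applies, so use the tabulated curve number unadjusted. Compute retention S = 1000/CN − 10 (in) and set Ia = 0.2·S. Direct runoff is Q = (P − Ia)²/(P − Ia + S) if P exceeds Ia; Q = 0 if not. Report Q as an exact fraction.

NRCS table: pasture, fair condition, soil group D → CN(II) = 84
AMC II — tabulated CN = 84 applies directly.
Max retention: S = 1000/84 − 10 = 40/21 in (≈ 1.905 in)
Ia = 0.2·(40/21) = 8/21 in ≈ 0.381 in
P − Ia = 8.350 − 0.381 = 3347/420 ≈ 7.969 in (> 0, runoff occurs)
Q = (3347/420)²/((3347/420) + 40/21) = (11202409/176400)/(4147/420) = 11202409/1741740 in ≈ 6.432 in

Q = 11202409/1741740 in ≈ 6.432 in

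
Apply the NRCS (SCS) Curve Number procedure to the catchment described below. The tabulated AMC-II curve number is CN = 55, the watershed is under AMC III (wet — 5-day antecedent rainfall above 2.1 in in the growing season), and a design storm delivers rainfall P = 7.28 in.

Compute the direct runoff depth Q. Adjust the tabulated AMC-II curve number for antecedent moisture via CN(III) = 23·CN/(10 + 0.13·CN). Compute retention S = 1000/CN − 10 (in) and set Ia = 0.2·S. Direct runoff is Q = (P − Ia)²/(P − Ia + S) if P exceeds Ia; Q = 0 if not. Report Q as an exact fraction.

Q = 863035058/202545475 in ≈ 4.261 in

CN(III) from CN(II)=55: (23·55)/(10 + 0.13·55) = 25300/343 ≈ 73.761
S = 1000/(25300/343) − 10 = 900/253 in ≈ 3.557 in
Ia = 0.2S: 0.2·3.557 = 0.711 in (exactly 180/253)
P − Ia = 7.280 − 0.711 = 41546/6325 ≈ 6.569 in (> 0, runoff occurs)
Q = (41546/6325)²/((41546/6325) + 900/253) = (1726070116/40005625)/(64046/6325) = 863035058/202545475 in ≈ 4.261 in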